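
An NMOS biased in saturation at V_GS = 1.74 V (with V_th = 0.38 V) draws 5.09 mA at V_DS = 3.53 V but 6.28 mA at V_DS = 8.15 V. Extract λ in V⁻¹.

λ = 0.0616 V⁻¹

With V_GS fixed, I_D ∝ (1 + λ V_DS) in saturation, so I_D2/I_D1 = (1 + λ V_DS2)/(1 + λ V_DS1).
6.28/5.09 = 1.234 = (1 + 8.15 λ)/(1 + 3.53 λ).
Solving: λ (I_D1 V_DS2 − I_D2 V_DS1) = I_D2 − I_D1, so λ = (6.28 − 5.09) / (5.09 × 8.15 − 6.28 × 3.53) = 1.19 / 19.3 = 0.0616 V⁻¹.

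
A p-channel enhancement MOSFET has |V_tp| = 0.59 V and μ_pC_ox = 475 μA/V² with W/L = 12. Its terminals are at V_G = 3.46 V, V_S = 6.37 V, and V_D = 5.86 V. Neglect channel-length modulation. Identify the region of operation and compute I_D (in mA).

Triode; I_D = 6.00 mA

V_SG = V_S − V_G = 6.37 − 3.46 = 2.91 V; V_SD = V_S − V_D = 6.37 − 5.86 = 0.51 V.
k_p = μ_pC_ox · (W/L) = 5.7 mA/V².
V_ov = V_SG − |V_tp| = 2.91 − 0.59 = 2.32 V.
Since V_SD = 0.51 V < V_ov = 2.32 V, the device is in the triode region.
I_D = k_p [V_ov · V_SD − ½ V_SD²] = 5.7 × [2.32 × 0.51 − 0.5 × 0.51²] = 6 mA.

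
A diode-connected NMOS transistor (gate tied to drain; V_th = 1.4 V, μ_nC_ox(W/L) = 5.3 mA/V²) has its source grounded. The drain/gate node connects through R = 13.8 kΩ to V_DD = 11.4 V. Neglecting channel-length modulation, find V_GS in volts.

With gate tied to drain, V_GS = V_DS ≥ V_GS − V_th, so the device is in saturation.
KCL at the drain: ½ k_n (V_GS − V_th)² = (V_DD − V_GS)/R.
Let x = V_GS − 1.4. Then 36.6 x² + x − 10 = 0, giving x = 0.509 V (positive root), so V_GS = 1.91 V.
I_D = (V_DD − V_GS)/R = (11.4 − 1.91) / 13.8 = 0.688 mA.

V_GS = 1.91 V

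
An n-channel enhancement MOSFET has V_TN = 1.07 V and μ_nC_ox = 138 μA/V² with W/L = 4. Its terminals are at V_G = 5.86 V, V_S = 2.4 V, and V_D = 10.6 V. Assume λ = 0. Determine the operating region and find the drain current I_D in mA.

Saturation; I_D = 1.58 mA

V_GS = V_G − V_S = 5.86 − 2.4 = 3.46 V; V_DS = V_D − V_S = 10.6 − 2.4 = 8.2 V.
k_n = μ_nC_ox · (W/L) = 0.552 mA/V².
V_ov = V_GS − V_TN = 3.46 − 1.07 = 2.39 V.
Since V_DS = 8.2 V ≥ V_ov = 2.39 V, the device is in saturation.
I_D = ½ k_n V_ov² = 0.5 × 0.552 × 2.39² = 1.58 mA.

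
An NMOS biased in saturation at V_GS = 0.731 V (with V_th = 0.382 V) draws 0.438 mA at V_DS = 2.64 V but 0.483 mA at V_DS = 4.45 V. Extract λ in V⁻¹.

With V_GS fixed, I_D ∝ (1 + λ V_DS) in saturation, so I_D2/I_D1 = (1 + λ V_DS2)/(1 + λ V_DS1).
0.483/0.438 = 1.103 = (1 + 4.45 λ)/(1 + 2.64 λ).
Solving: λ (I_D1 V_DS2 − I_D2 V_DS1) = I_D2 − I_D1, so λ = (0.483 − 0.438) / (0.438 × 4.45 − 0.483 × 2.64) = 0.045 / 0.674 = 0.0668 V⁻¹.

λ = 0.0668 V⁻¹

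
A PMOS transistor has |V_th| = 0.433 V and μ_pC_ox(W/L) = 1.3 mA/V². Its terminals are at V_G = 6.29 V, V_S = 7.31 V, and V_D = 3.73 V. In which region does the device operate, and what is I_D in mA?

V_SG = V_S − V_G = 7.31 − 6.29 = 1.02 V; V_SD = V_S − V_D = 7.31 − 3.73 = 3.58 V.
V_ov = V_SG − |V_th| = 1.02 − 0.433 = 0.587 V.
Since V_SD = 3.58 V ≥ V_ov = 0.587 V, the device is in saturation.
I_D = ½ k_p V_ov² = 0.5 × 1.3 × 0.587² = 0.224 mA.

Saturation; I_D = 0.224 mA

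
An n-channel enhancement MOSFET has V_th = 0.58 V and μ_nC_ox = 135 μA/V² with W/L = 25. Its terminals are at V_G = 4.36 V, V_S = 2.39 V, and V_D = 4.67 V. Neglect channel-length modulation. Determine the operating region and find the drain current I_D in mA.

V_GS = V_G − V_S = 4.36 − 2.39 = 1.97 V; V_DS = V_D − V_S = 4.67 − 2.39 = 2.28 V.
k_n = μ_nC_ox · (W/L) = 3.375 mA/V².
V_ov = V_GS − V_th = 1.97 − 0.58 = 1.39 V.
Since V_DS = 2.28 V ≥ V_ov = 1.39 V, the device is in saturation.
I_D = ½ k_n V_ov² = 0.5 × 3.375 × 1.39² = 3.26 mA.

Saturation; I_D = 3.26 mA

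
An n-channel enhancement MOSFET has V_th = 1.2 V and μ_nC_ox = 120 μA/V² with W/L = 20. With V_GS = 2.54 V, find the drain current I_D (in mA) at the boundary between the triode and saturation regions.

I_D = 2.15 mA

At the boundary V_DS = V_ov = V_GS − V_th = 2.54 − 1.2 = 1.34 V.
k_n = μ_nC_ox · (W/L) = 2.4 mA/V².
I_D = ½ k_n V_ov² = 0.5 × 2.4 × 1.34² = 2.15 mA.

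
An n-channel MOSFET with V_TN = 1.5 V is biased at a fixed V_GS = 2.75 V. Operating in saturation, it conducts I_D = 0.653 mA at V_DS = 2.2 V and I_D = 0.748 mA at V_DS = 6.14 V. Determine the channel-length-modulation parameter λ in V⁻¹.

With V_GS fixed, I_D ∝ (1 + λ V_DS) in saturation, so I_D2/I_D1 = (1 + λ V_DS2)/(1 + λ V_DS1).
0.748/0.653 = 1.145 = (1 + 6.14 λ)/(1 + 2.2 λ).
Solving: λ (I_D1 V_DS2 − I_D2 V_DS1) = I_D2 − I_D1, so λ = (0.748 − 0.653) / (0.653 × 6.14 − 0.748 × 2.2) = 0.095 / 2.36 = 0.0402 V⁻¹.

λ = 0.0402 V⁻¹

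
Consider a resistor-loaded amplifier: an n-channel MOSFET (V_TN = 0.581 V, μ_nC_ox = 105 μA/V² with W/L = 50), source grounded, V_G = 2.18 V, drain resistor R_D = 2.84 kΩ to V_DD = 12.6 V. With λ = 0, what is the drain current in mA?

V_GS = V_G = 2.18 V, so V_ov = 2.18 − 0.581 = 1.6 V.
k_n = μ_nC_ox · (W/L) = 5.25 mA/V².
Assume saturation: I_D = ½ k_n V_ov² = 0.5 × 5.25 × 1.6² = 6.71 mA, giving V_DS = V_DD − I_D R_D = 12.6 − 6.71 × 2.84 = -6.46 V.
But -6.46 V < V_ov = 1.6 V, so the device is actually in triode.
In triode I_D = k_n[V_ov V_DS − ½ V_DS²] and I_D = (V_DD − V_DS)/R_D. Equating: 7.46 V_DS² − 24.84 V_DS + 12.6 = 0, giving V_DS = 0.624 V (the root below V_ov).
I_D = (12.6 − 0.624) / 2.84 = 4.22 mA.

I_D = 4.22 mA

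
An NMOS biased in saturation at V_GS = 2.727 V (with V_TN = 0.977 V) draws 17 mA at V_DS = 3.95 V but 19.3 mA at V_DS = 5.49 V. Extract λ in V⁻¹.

λ = 0.135 V⁻¹

With V_GS fixed, I_D ∝ (1 + λ V_DS) in saturation, so I_D2/I_D1 = (1 + λ V_DS2)/(1 + λ V_DS1).
19.3/17 = 1.135 = (1 + 5.49 λ)/(1 + 3.95 λ).
Solving: λ (I_D1 V_DS2 − I_D2 V_DS1) = I_D2 − I_D1, so λ = (19.3 − 17) / (17 × 5.49 − 19.3 × 3.95) = 2.3 / 17.1 = 0.135 V⁻¹.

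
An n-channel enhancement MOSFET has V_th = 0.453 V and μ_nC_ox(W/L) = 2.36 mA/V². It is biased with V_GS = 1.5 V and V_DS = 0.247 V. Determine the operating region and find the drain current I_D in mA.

V_ov = V_GS − V_th = 1.5 − 0.453 = 1.05 V.
Since V_DS = 0.247 V < V_ov = 1.05 V, the device is in the triode region.
I_D = k_n [V_ov · V_DS − ½ V_DS²] = 2.36 × [1.05 × 0.247 − 0.5 × 0.247²] = 0.538 mA.

Triode; I_D = 0.538 mA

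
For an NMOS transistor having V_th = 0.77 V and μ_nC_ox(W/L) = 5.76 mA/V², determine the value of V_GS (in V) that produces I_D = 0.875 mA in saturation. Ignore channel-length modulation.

V_GS = 1.32 V

In saturation I_D = ½ k_n (V_GS − V_th)², so V_GS − V_th = √(2 I_D / k_n) = √(2 × 0.875 / 5.76) = 0.551 V.
V_GS = 0.77 + 0.551 = 1.32 V.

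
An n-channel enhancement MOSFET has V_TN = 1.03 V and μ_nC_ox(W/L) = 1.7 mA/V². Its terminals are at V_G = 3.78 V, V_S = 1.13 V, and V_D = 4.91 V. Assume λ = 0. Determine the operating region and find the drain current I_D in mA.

Saturation; I_D = 2.23 mA

V_GS = V_G − V_S = 3.78 − 1.13 = 2.65 V; V_DS = V_D − V_S = 4.91 − 1.13 = 3.78 V.
V_ov = V_GS − V_TN = 2.65 − 1.03 = 1.62 V.
Since V_DS = 3.78 V ≥ V_ov = 1.62 V, the device is in saturation.
I_D = ½ k_n V_ov² = 0.5 × 1.7 × 1.62² = 2.23 mA.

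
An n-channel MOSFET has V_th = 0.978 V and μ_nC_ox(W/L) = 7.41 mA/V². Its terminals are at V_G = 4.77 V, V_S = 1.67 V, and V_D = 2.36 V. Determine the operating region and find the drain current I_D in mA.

V_GS = V_G − V_S = 4.77 − 1.67 = 3.1 V; V_DS = V_D − V_S = 2.36 − 1.67 = 0.69 V.
V_ov = V_GS − V_th = 3.1 − 0.978 = 2.12 V.
Since V_DS = 0.69 V < V_ov = 2.12 V, the device is in the triode region.
I_D = k_n [V_ov · V_DS − ½ V_DS²] = 7.41 × [2.12 × 0.69 − 0.5 × 0.69²] = 9.09 mA.

Triode; I_D = 9.09 mA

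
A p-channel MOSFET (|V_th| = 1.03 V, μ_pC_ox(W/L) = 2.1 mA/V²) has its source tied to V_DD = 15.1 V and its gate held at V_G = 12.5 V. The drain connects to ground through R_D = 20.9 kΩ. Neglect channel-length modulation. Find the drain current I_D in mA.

I_D = 0.711 mA

V_SG = V_DD − V_G = 15.1 − 12.5 = 2.6 V, so V_ov = 2.6 − 1.03 = 1.57 V.
Assume saturation: I_D = ½ k_p V_ov² = 0.5 × 2.1 × 1.57² = 2.59 mA, giving V_SD = V_DD − I_D R_D = 15.1 − 2.59 × 20.9 = -39 V.
But -39 V < V_ov = 1.57 V, so the device is actually in triode.
In triode I_D = k_p[V_ov V_SD − ½ V_SD²] and I_D = (V_DD − V_SD)/R_D. Equating: 21.9 V_SD² − 69.91 V_SD + 15.1 = 0, giving V_SD = 0.233 V (the root below V_ov).
I_D = (15.1 − 0.233) / 20.9 = 0.711 mA.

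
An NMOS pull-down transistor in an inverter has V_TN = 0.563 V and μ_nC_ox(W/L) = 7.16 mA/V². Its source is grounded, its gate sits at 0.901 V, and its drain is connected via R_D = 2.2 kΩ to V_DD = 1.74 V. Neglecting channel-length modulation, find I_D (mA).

V_GS = V_G = 0.901 V, so V_ov = 0.901 − 0.563 = 0.338 V.
Assume saturation: I_D = ½ k_n V_ov² = 0.5 × 7.16 × 0.338² = 0.409 mA, giving V_DS = V_DD − I_D R_D = 1.74 − 0.409 × 2.2 = 0.84 V.
V_DS = 0.84 V ≥ V_ov = 0.338 V, confirming saturation.

I_D = 0.409 mA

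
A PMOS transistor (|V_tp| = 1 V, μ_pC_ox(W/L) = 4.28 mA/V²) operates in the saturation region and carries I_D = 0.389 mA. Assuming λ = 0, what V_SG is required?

V_SG = 1.43 V

In saturation I_D = ½ k_p (V_SG − |V_tp|)², so V_SG − |V_tp| = √(2 I_D / k_p) = √(2 × 0.389 / 4.28) = 0.426 V.
V_SG = 1 + 0.426 = 1.43 V.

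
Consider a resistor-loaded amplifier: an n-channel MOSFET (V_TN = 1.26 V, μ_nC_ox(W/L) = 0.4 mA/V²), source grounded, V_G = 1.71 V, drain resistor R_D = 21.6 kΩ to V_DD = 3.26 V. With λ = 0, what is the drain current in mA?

I_D = 0.0405 mA

V_GS = V_G = 1.71 V, so V_ov = 1.71 − 1.26 = 0.45 V.
Assume saturation: I_D = ½ k_n V_ov² = 0.5 × 0.4 × 0.45² = 0.0405 mA, giving V_DS = V_DD − I_D R_D = 3.26 − 0.0405 × 21.6 = 2.39 V.
V_DS = 2.39 V ≥ V_ov = 0.45 V, confirming saturation.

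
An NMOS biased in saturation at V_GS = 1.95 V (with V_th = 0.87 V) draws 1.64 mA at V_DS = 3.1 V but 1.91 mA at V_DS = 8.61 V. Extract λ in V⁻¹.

With V_GS fixed, I_D ∝ (1 + λ V_DS) in saturation, so I_D2/I_D1 = (1 + λ V_DS2)/(1 + λ V_DS1).
1.91/1.64 = 1.165 = (1 + 8.61 λ)/(1 + 3.1 λ).
Solving: λ (I_D1 V_DS2 − I_D2 V_DS1) = I_D2 − I_D1, so λ = (1.91 − 1.64) / (1.64 × 8.61 − 1.91 × 3.1) = 0.27 / 8.2 = 0.0329 V⁻¹.

λ = 0.0329 V⁻¹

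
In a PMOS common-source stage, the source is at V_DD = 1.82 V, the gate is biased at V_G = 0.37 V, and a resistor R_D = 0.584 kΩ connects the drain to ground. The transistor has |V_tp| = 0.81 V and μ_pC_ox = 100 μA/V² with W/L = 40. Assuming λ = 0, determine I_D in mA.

I_D = 0.819 mA

V_SG = V_DD − V_G = 1.82 − 0.37 = 1.45 V, so V_ov = 1.45 − 0.81 = 0.64 V.
k_p = μ_pC_ox · (W/L) = 4 mA/V².
Assume saturation: I_D = ½ k_p V_ov² = 0.5 × 4 × 0.64² = 0.819 mA, giving V_SD = V_DD − I_D R_D = 1.82 − 0.819 × 0.584 = 1.34 V.
V_SD = 1.34 V ≥ V_ov = 0.64 V, confirming saturation.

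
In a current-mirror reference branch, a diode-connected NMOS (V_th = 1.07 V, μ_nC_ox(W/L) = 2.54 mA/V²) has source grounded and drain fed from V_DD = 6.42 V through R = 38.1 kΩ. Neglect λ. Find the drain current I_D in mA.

I_D = 0.132 mA

With gate tied to drain, V_GS = V_DS ≥ V_GS − V_th, so the device is in saturation.
KCL at the drain: ½ k_n (V_GS − V_th)² = (V_DD − V_GS)/R.
Let x = V_GS − 1.07. Then 48.4 x² + x − 5.35 = 0, giving x = 0.322 V (positive root), so V_GS = 1.39 V.
I_D = (V_DD − V_GS)/R = (6.42 − 1.39) / 38.1 = 0.132 mA.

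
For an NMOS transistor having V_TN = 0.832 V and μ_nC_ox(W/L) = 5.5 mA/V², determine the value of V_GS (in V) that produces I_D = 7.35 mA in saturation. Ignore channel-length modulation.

In saturation I_D = ½ k_n (V_GS − V_TN)², so V_GS − V_TN = √(2 I_D / k_n) = √(2 × 7.35 / 5.5) = 1.63 V.
V_GS = 0.832 + 1.63 = 2.47 V.

V_GS = 2.47 V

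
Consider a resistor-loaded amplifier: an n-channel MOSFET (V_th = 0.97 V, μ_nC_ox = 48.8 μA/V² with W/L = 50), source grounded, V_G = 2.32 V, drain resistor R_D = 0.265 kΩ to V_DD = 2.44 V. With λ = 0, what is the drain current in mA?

V_GS = V_G = 2.32 V, so V_ov = 2.32 − 0.97 = 1.35 V.
k_n = μ_nC_ox · (W/L) = 2.44 mA/V².
Assume saturation: I_D = ½ k_n V_ov² = 0.5 × 2.44 × 1.35² = 2.22 mA, giving V_DS = V_DD − I_D R_D = 2.44 − 2.22 × 0.265 = 1.85 V.
V_DS = 1.85 V ≥ V_ov = 1.35 V, confirming saturation.

I_D = 2.22 mA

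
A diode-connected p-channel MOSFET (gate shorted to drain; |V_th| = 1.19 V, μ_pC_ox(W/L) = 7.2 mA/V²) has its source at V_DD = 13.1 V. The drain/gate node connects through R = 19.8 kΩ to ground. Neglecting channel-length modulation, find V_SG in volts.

V_SG = 1.59 V

With gate tied to drain, V_SG = V_SD ≥ V_SG − |V_th|, so the device is in saturation.
KCL at the drain: ½ k_p (V_SG − |V_th|)² = (V_DD − V_SG)/R.
Let x = V_SG − 1.19. Then 71.3 x² + x − 11.91 = 0, giving x = 0.402 V (positive root), so V_SG = 1.59 V.
I_D = (V_DD − V_SG)/R = (13.1 − 1.59) / 19.8 = 0.581 mA.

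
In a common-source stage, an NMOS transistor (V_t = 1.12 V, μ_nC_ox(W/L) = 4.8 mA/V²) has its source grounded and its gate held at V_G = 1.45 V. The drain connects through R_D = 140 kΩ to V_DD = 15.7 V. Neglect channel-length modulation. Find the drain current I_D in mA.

V_GS = V_G = 1.45 V, so V_ov = 1.45 − 1.12 = 0.33 V.
Assume saturation: I_D = ½ k_n V_ov² = 0.5 × 4.8 × 0.33² = 0.261 mA, giving V_DS = V_DD − I_D R_D = 15.7 − 0.261 × 140 = -20.9 V.
But -20.9 V < V_ov = 0.33 V, so the device is actually in triode.
In triode I_D = k_n[V_ov V_DS − ½ V_DS²] and I_D = (V_DD − V_DS)/R_D. Equating: 336 V_DS² − 222.8 V_DS + 15.7 = 0, giving V_DS = 0.0802 V (the root below V_ov).
I_D = (15.7 − 0.0802) / 140 = 0.112 mA.

I_D = 0.112 mA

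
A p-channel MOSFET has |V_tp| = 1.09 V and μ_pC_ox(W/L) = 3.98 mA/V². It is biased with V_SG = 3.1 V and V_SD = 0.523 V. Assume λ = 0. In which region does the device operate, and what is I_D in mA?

Triode; I_D = 3.64 mA

V_ov = V_SG − |V_tp| = 3.1 − 1.09 = 2.01 V.
Since V_SD = 0.523 V < V_ov = 2.01 V, the device is in the triode region.
I_D = k_p [V_ov · V_SD − ½ V_SD²] = 3.98 × [2.01 × 0.523 − 0.5 × 0.523²] = 3.64 mA.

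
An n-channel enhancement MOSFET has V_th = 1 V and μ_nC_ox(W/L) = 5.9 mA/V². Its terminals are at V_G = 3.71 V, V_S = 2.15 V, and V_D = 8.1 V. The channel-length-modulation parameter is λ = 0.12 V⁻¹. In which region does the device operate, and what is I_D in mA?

V_GS = V_G − V_S = 3.71 − 2.15 = 1.56 V; V_DS = V_D − V_S = 8.1 − 2.15 = 5.95 V.
V_ov = V_GS − V_th = 1.56 − 1 = 0.56 V.
Since V_DS = 5.95 V ≥ V_ov = 0.56 V, the device is in saturation.
I_D = ½ k_n V_ov² (1 + λ V_DS) = 0.5 × 5.9 × 0.56² × (1 + 0.12 × 5.95) = 1.59 mA.

Saturation; I_D = 1.59 mA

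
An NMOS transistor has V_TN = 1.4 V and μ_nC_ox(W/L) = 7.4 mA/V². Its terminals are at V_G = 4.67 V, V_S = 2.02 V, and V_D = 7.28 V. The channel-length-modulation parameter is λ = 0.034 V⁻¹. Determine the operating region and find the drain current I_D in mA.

Saturation; I_D = 6.82 mA

V_GS = V_G − V_S = 4.67 − 2.02 = 2.65 V; V_DS = V_D − V_S = 7.28 − 2.02 = 5.26 V.
V_ov = V_GS − V_TN = 2.65 − 1.4 = 1.25 V.
Since V_DS = 5.26 V ≥ V_ov = 1.25 V, the device is in saturation.
I_D = ½ k_n V_ov² (1 + λ V_DS) = 0.5 × 7.4 × 1.25² × (1 + 0.034 × 5.26) = 6.82 mA.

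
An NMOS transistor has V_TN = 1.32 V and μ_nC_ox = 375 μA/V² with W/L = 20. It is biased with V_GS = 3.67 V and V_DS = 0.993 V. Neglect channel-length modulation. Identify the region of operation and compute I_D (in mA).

Triode; I_D = 13.8 mA

k_n = μ_nC_ox · (W/L) = 7.5 mA/V².
V_ov = V_GS − V_TN = 3.67 − 1.32 = 2.35 V.
Since V_DS = 0.993 V < V_ov = 2.35 V, the device is in the triode region.
I_D = k_n [V_ov · V_DS − ½ V_DS²] = 7.5 × [2.35 × 0.993 − 0.5 × 0.993²] = 13.8 mA.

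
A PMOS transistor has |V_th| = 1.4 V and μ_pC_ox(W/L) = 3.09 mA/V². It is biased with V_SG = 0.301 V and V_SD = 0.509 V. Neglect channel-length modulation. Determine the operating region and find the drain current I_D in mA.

V_SG = 0.301 V < |V_th| = 1.4 V, so the transistor is in cutoff.

Cutoff; I_D = 0 mA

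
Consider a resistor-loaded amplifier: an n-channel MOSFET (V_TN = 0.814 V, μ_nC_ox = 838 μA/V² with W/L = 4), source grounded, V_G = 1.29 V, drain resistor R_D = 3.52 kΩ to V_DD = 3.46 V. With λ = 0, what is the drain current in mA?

I_D = 0.380 mA

V_GS = V_G = 1.29 V, so V_ov = 1.29 − 0.814 = 0.476 V.
k_n = μ_nC_ox · (W/L) = 3.352 mA/V².
Assume saturation: I_D = ½ k_n V_ov² = 0.5 × 3.352 × 0.476² = 0.38 mA, giving V_DS = V_DD − I_D R_D = 3.46 − 0.38 × 3.52 = 2.12 V.
V_DS = 2.12 V ≥ V_ov = 0.476 V, confirming saturation.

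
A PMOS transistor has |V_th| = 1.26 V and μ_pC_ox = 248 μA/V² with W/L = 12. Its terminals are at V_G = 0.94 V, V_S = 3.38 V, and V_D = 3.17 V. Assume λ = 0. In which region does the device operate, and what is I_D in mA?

V_SG = V_S − V_G = 3.38 − 0.94 = 2.44 V; V_SD = V_S − V_D = 3.38 − 3.17 = 0.21 V.
k_p = μ_pC_ox · (W/L) = 2.976 mA/V².
V_ov = V_SG − |V_th| = 2.44 − 1.26 = 1.18 V.
Since V_SD = 0.21 V < V_ov = 1.18 V, the device is in the triode region.
I_D = k_p [V_ov · V_SD − ½ V_SD²] = 2.976 × [1.18 × 0.21 − 0.5 × 0.21²] = 0.672 mA.

Triode; I_D = 0.672 mA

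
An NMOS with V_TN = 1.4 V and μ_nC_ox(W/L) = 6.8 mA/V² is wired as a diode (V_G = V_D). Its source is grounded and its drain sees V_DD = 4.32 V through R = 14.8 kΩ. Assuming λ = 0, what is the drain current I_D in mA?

I_D = 0.182 mA

With gate tied to drain, V_GS = V_DS ≥ V_GS − V_TN, so the device is in saturation.
KCL at the drain: ½ k_n (V_GS − V_TN)² = (V_DD − V_GS)/R.
Let x = V_GS − 1.4. Then 50.3 x² + x − 2.92 = 0, giving x = 0.231 V (positive root), so V_GS = 1.63 V.
I_D = (V_DD − V_GS)/R = (4.32 − 1.63) / 14.8 = 0.182 mA.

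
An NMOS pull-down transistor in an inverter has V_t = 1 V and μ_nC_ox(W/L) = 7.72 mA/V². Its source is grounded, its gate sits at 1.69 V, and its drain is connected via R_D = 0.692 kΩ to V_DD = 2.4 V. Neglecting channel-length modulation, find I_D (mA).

I_D = 1.84 mA

V_GS = V_G = 1.69 V, so V_ov = 1.69 − 1 = 0.69 V.
Assume saturation: I_D = ½ k_n V_ov² = 0.5 × 7.72 × 0.69² = 1.84 mA, giving V_DS = V_DD − I_D R_D = 2.4 − 1.84 × 0.692 = 1.13 V.
V_DS = 1.13 V ≥ V_ov = 0.69 V, confirming saturation.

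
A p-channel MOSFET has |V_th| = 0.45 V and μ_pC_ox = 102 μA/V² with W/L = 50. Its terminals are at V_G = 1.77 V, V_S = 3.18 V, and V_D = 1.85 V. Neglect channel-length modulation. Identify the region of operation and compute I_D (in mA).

V_SG = V_S − V_G = 3.18 − 1.77 = 1.41 V; V_SD = V_S − V_D = 3.18 − 1.85 = 1.33 V.
k_p = μ_pC_ox · (W/L) = 5.1 mA/V².
V_ov = V_SG − |V_th| = 1.41 − 0.45 = 0.96 V.
Since V_SD = 1.33 V ≥ V_ov = 0.96 V, the device is in saturation.
I_D = ½ k_p V_ov² = 0.5 × 5.1 × 0.96² = 2.35 mA.

Saturation; I_D = 2.35 mA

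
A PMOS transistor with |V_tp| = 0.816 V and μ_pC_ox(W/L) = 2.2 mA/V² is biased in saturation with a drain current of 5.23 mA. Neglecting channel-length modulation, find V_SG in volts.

V_SG = 3.00 V

In saturation I_D = ½ k_p (V_SG − |V_tp|)², so V_SG − |V_tp| = √(2 I_D / k_p) = √(2 × 5.23 / 2.2) = 2.18 V.
V_SG = 0.816 + 2.18 = 3 V.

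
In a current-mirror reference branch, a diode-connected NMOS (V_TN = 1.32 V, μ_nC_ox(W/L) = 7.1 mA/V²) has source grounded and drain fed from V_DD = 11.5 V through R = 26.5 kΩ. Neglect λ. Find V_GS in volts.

With gate tied to drain, V_GS = V_DS ≥ V_GS − V_TN, so the device is in saturation.
KCL at the drain: ½ k_n (V_GS − V_TN)² = (V_DD − V_GS)/R.
Let x = V_GS − 1.32. Then 94.1 x² + x − 10.18 = 0, giving x = 0.324 V (positive root), so V_GS = 1.64 V.
I_D = (V_DD − V_GS)/R = (11.5 − 1.64) / 26.5 = 0.372 mA.

V_GS = 1.64 V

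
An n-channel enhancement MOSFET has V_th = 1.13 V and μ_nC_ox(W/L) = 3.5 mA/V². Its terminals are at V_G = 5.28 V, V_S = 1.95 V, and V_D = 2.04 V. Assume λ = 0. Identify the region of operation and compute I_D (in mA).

V_GS = V_G − V_S = 5.28 − 1.95 = 3.33 V; V_DS = V_D − V_S = 2.04 − 1.95 = 0.09 V.
V_ov = V_GS − V_th = 3.33 − 1.13 = 2.2 V.
Since V_DS = 0.09 V < V_ov = 2.2 V, the device is in the triode region.
I_D = k_n [V_ov · V_DS − ½ V_DS²] = 3.5 × [2.2 × 0.09 − 0.5 × 0.09²] = 0.679 mA.

Triode; I_D = 0.679 mA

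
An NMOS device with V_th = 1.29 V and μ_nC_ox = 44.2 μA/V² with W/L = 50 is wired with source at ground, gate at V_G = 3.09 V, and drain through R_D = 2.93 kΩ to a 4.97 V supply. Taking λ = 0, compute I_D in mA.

V_GS = V_G = 3.09 V, so V_ov = 3.09 − 1.29 = 1.8 V.
k_n = μ_nC_ox · (W/L) = 2.21 mA/V².
Assume saturation: I_D = ½ k_n V_ov² = 0.5 × 2.21 × 1.8² = 3.58 mA, giving V_DS = V_DD − I_D R_D = 4.97 − 3.58 × 2.93 = -5.52 V.
But -5.52 V < V_ov = 1.8 V, so the device is actually in triode.
In triode I_D = k_n[V_ov V_DS − ½ V_DS²] and I_D = (V_DD − V_DS)/R_D. Equating: 3.24 V_DS² − 12.66 V_DS + 4.97 = 0, giving V_DS = 0.443 V (the root below V_ov).
I_D = (4.97 − 0.443) / 2.93 = 1.55 mA.

I_D = 1.55 mA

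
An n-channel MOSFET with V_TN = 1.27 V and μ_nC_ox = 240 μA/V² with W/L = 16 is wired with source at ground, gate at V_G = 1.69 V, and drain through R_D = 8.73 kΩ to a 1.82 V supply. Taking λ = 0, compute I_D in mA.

I_D = 0.192 mA

V_GS = V_G = 1.69 V, so V_ov = 1.69 − 1.27 = 0.42 V.
k_n = μ_nC_ox · (W/L) = 3.84 mA/V².
Assume saturation: I_D = ½ k_n V_ov² = 0.5 × 3.84 × 0.42² = 0.339 mA, giving V_DS = V_DD − I_D R_D = 1.82 − 0.339 × 8.73 = -1.14 V.
But -1.14 V < V_ov = 0.42 V, so the device is actually in triode.
In triode I_D = k_n[V_ov V_DS − ½ V_DS²] and I_D = (V_DD − V_DS)/R_D. Equating: 16.8 V_DS² − 15.08 V_DS + 1.82 = 0, giving V_DS = 0.144 V (the root below V_ov).
I_D = (1.82 − 0.144) / 8.73 = 0.192 mA.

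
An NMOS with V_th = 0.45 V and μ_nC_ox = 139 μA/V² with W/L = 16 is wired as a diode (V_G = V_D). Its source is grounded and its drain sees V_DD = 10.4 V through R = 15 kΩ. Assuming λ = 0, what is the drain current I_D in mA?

With gate tied to drain, V_GS = V_DS ≥ V_GS − V_th, so the device is in saturation.
k_n = μ_nC_ox · (W/L) = 2.224 mA/V².
KCL at the drain: ½ k_n (V_GS − V_th)² = (V_DD − V_GS)/R.
Let x = V_GS − 0.45. Then 16.7 x² + x − 9.95 = 0, giving x = 0.743 V (positive root), so V_GS = 1.19 V.
I_D = (V_DD − V_GS)/R = (10.4 − 1.19) / 15 = 0.614 mA.

I_D = 0.614 mA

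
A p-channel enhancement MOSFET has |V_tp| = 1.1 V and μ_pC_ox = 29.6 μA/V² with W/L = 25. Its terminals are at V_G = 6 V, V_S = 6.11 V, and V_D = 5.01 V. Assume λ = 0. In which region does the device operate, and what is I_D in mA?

Cutoff; I_D = 0 mA

V_SG = V_S − V_G = 6.11 − 6 = 0.11 V; V_SD = V_S − V_D = 6.11 − 5.01 = 1.1 V.
V_SG = 0.11 V < |V_tp| = 1.1 V, so the transistor is in cutoff.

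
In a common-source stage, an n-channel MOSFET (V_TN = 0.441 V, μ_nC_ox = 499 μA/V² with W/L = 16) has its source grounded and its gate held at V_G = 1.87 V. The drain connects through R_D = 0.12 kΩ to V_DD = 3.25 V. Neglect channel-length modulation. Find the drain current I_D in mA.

I_D = 8.15 mA

V_GS = V_G = 1.87 V, so V_ov = 1.87 − 0.441 = 1.43 V.
k_n = μ_nC_ox · (W/L) = 7.984 mA/V².
Assume saturation: I_D = ½ k_n V_ov² = 0.5 × 7.984 × 1.43² = 8.15 mA, giving V_DS = V_DD − I_D R_D = 3.25 − 8.15 × 0.12 = 2.27 V.
V_DS = 2.27 V ≥ V_ov = 1.43 V, confirming saturation.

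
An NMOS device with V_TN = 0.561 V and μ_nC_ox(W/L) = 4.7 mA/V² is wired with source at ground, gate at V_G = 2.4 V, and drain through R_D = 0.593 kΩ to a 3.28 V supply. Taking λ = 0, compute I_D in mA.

V_GS = V_G = 2.4 V, so V_ov = 2.4 − 0.561 = 1.84 V.
Assume saturation: I_D = ½ k_n V_ov² = 0.5 × 4.7 × 1.84² = 7.95 mA, giving V_DS = V_DD − I_D R_D = 3.28 − 7.95 × 0.593 = -1.43 V.
But -1.43 V < V_ov = 1.84 V, so the device is actually in triode.
In triode I_D = k_n[V_ov V_DS − ½ V_DS²] and I_D = (V_DD − V_DS)/R_D. Equating: 1.39 V_DS² − 6.125 V_DS + 3.28 = 0, giving V_DS = 0.624 V (the root below V_ov).
I_D = (3.28 − 0.624) / 0.593 = 4.48 mA.

I_D = 4.48 mA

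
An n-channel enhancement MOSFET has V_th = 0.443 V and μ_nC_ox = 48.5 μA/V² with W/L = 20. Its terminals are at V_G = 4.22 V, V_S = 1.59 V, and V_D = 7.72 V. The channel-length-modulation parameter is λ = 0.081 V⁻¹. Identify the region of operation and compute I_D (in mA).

V_GS = V_G − V_S = 4.22 − 1.59 = 2.63 V; V_DS = V_D − V_S = 7.72 − 1.59 = 6.13 V.
k_n = μ_nC_ox · (W/L) = 0.97 mA/V².
V_ov = V_GS − V_th = 2.63 − 0.443 = 2.19 V.
Since V_DS = 6.13 V ≥ V_ov = 2.19 V, the device is in saturation.
I_D = ½ k_n V_ov² (1 + λ V_DS) = 0.5 × 0.97 × 2.19² × (1 + 0.081 × 6.13) = 3.47 mA.

Saturation; I_D = 3.47 mA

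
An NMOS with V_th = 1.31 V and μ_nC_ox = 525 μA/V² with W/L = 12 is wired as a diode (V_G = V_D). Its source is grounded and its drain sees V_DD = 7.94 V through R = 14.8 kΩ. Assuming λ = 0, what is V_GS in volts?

With gate tied to drain, V_GS = V_DS ≥ V_GS − V_th, so the device is in saturation.
k_n = μ_nC_ox · (W/L) = 6.3 mA/V².
KCL at the drain: ½ k_n (V_GS − V_th)² = (V_DD − V_GS)/R.
Let x = V_GS − 1.31. Then 46.6 x² + x − 6.63 = 0, giving x = 0.367 V (positive root), so V_GS = 1.68 V.
I_D = (V_DD − V_GS)/R = (7.94 − 1.68) / 14.8 = 0.423 mA.

V_GS = 1.68 V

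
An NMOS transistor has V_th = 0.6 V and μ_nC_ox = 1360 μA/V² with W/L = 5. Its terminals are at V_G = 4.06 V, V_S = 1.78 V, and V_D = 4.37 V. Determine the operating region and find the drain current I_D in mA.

Saturation; I_D = 9.60 mA

V_GS = V_G − V_S = 4.06 − 1.78 = 2.28 V; V_DS = V_D − V_S = 4.37 − 1.78 = 2.59 V.
k_n = μ_nC_ox · (W/L) = 6.8 mA/V².
V_ov = V_GS − V_th = 2.28 − 0.6 = 1.68 V.
Since V_DS = 2.59 V ≥ V_ov = 1.68 V, the device is in saturation.
I_D = ½ k_n V_ov² = 0.5 × 6.8 × 1.68² = 9.6 mA.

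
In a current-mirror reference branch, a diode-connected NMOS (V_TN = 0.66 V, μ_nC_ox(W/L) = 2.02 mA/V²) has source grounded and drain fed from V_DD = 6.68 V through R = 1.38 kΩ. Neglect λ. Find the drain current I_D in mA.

I_D = 3.09 mA

With gate tied to drain, V_GS = V_DS ≥ V_GS − V_TN, so the device is in saturation.
KCL at the drain: ½ k_n (V_GS − V_TN)² = (V_DD − V_GS)/R.
Let x = V_GS − 0.66. Then 1.39 x² + x − 6.02 = 0, giving x = 1.75 V (positive root), so V_GS = 2.41 V.
I_D = (V_DD − V_GS)/R = (6.68 − 2.41) / 1.38 = 3.09 mA.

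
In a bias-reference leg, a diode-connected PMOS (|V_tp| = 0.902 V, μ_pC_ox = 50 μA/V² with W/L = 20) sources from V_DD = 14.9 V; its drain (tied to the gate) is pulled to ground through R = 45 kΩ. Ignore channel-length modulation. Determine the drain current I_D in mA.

I_D = 0.294 mA

With gate tied to drain, V_SG = V_SD ≥ V_SG − |V_tp|, so the device is in saturation.
k_p = μ_pC_ox · (W/L) = 1 mA/V².
KCL at the drain: ½ k_p (V_SG − |V_tp|)² = (V_DD − V_SG)/R.
Let x = V_SG − 0.902. Then 22.5 x² + x − 14 = 0, giving x = 0.767 V (positive root), so V_SG = 1.67 V.
I_D = (V_DD − V_SG)/R = (14.9 − 1.67) / 45 = 0.294 mA.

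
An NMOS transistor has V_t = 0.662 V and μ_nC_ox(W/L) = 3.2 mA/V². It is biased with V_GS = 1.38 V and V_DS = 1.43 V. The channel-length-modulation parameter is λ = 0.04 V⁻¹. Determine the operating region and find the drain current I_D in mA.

Saturation; I_D = 0.872 mA

V_ov = V_GS − V_t = 1.38 − 0.662 = 0.718 V.
Since V_DS = 1.43 V ≥ V_ov = 0.718 V, the device is in saturation.
I_D = ½ k_n V_ov² (1 + λ V_DS) = 0.5 × 3.2 × 0.718² × (1 + 0.04 × 1.43) = 0.872 mA.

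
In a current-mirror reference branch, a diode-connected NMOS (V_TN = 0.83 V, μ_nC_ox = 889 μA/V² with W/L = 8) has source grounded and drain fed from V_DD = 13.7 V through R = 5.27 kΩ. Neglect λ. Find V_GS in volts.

V_GS = 1.63 V

With gate tied to drain, V_GS = V_DS ≥ V_GS − V_TN, so the device is in saturation.
k_n = μ_nC_ox · (W/L) = 7.112 mA/V².
KCL at the drain: ½ k_n (V_GS − V_TN)² = (V_DD − V_GS)/R.
Let x = V_GS − 0.83. Then 18.7 x² + x − 12.87 = 0, giving x = 0.802 V (positive root), so V_GS = 1.63 V.
I_D = (V_DD − V_GS)/R = (13.7 − 1.63) / 5.27 = 2.29 mA.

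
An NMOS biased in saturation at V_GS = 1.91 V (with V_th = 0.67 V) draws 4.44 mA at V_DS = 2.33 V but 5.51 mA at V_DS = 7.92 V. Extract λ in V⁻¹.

With V_GS fixed, I_D ∝ (1 + λ V_DS) in saturation, so I_D2/I_D1 = (1 + λ V_DS2)/(1 + λ V_DS1).
5.51/4.44 = 1.241 = (1 + 7.92 λ)/(1 + 2.33 λ).
Solving: λ (I_D1 V_DS2 − I_D2 V_DS1) = I_D2 − I_D1, so λ = (5.51 − 4.44) / (4.44 × 7.92 − 5.51 × 2.33) = 1.07 / 22.3 = 0.0479 V⁻¹.

λ = 0.0479 V⁻¹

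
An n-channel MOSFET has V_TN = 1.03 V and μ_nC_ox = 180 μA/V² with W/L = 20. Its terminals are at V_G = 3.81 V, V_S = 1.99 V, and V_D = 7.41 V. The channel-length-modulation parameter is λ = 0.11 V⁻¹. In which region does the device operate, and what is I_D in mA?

Saturation; I_D = 1.79 mA

V_GS = V_G − V_S = 3.81 − 1.99 = 1.82 V; V_DS = V_D − V_S = 7.41 − 1.99 = 5.42 V.
k_n = μ_nC_ox · (W/L) = 3.6 mA/V².
V_ov = V_GS − V_TN = 1.82 − 1.03 = 0.79 V.
Since V_DS = 5.42 V ≥ V_ov = 0.79 V, the device is in saturation.
I_D = ½ k_n V_ov² (1 + λ V_DS) = 0.5 × 3.6 × 0.79² × (1 + 0.11 × 5.42) = 1.79 mA.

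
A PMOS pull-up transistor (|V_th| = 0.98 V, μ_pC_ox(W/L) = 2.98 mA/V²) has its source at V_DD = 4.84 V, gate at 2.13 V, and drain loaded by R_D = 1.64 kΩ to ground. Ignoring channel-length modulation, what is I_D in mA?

V_SG = V_DD − V_G = 4.84 − 2.13 = 2.71 V, so V_ov = 2.71 − 0.98 = 1.73 V.
Assume saturation: I_D = ½ k_p V_ov² = 0.5 × 2.98 × 1.73² = 4.46 mA, giving V_SD = V_DD − I_D R_D = 4.84 − 4.46 × 1.64 = -2.47 V.
But -2.47 V < V_ov = 1.73 V, so the device is actually in triode.
In triode I_D = k_p[V_ov V_SD − ½ V_SD²] and I_D = (V_DD − V_SD)/R_D. Equating: 2.44 V_SD² − 9.455 V_SD + 4.84 = 0, giving V_SD = 0.607 V (the root below V_ov).
I_D = (4.84 − 0.607) / 1.64 = 2.58 mA.

I_D = 2.58 mA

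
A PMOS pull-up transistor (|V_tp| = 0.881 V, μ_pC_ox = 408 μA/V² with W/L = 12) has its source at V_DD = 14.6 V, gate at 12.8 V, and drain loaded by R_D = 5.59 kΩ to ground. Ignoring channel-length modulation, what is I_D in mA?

I_D = 2.07 mA

V_SG = V_DD − V_G = 14.6 − 12.8 = 1.8 V, so V_ov = 1.8 − 0.881 = 0.919 V.
k_p = μ_pC_ox · (W/L) = 4.896 mA/V².
Assume saturation: I_D = ½ k_p V_ov² = 0.5 × 4.896 × 0.919² = 2.07 mA, giving V_SD = V_DD − I_D R_D = 14.6 − 2.07 × 5.59 = 3.04 V.
V_SD = 3.04 V ≥ V_ov = 0.919 V, confirming saturation.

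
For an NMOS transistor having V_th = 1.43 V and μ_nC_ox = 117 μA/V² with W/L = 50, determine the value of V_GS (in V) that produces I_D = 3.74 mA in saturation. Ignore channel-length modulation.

k_n = μ_nC_ox · (W/L) = 5.85 mA/V².
In saturation I_D = ½ k_n (V_GS − V_th)², so V_GS − V_th = √(2 I_D / k_n) = √(2 × 3.74 / 5.85) = 1.13 V.
V_GS = 1.43 + 1.13 = 2.56 V.

V_GS = 2.56 V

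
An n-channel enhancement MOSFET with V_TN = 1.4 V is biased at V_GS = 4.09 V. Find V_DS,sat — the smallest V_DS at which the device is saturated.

The boundary between triode and saturation is V_DS = V_GS − V_TN = V_ov.
V_ov = 4.09 − 1.4 = 2.69 V.

V_DS,sat = 2.69 V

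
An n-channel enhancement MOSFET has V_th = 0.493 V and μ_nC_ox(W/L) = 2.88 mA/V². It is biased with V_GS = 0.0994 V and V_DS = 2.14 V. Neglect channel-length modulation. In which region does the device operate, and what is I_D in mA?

Cutoff; I_D = 0 mA

V_GS = 0.0994 V < V_th = 0.493 V, so the transistor is in cutoff.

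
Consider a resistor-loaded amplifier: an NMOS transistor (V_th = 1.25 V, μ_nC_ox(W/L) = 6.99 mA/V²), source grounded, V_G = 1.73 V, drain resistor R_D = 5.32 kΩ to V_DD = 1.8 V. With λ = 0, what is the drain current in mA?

I_D = 0.318 mA

V_GS = V_G = 1.73 V, so V_ov = 1.73 − 1.25 = 0.48 V.
Assume saturation: I_D = ½ k_n V_ov² = 0.5 × 6.99 × 0.48² = 0.805 mA, giving V_DS = V_DD − I_D R_D = 1.8 − 0.805 × 5.32 = -2.48 V.
But -2.48 V < V_ov = 0.48 V, so the device is actually in triode.
In triode I_D = k_n[V_ov V_DS − ½ V_DS²] and I_D = (V_DD − V_DS)/R_D. Equating: 18.6 V_DS² − 18.85 V_DS + 1.8 = 0, giving V_DS = 0.107 V (the root below V_ov).
I_D = (1.8 − 0.107) / 5.32 = 0.318 mA.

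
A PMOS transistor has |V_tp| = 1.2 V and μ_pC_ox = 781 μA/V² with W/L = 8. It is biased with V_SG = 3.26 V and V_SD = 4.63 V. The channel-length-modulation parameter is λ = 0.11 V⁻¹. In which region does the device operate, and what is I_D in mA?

Saturation; I_D = 20.0 mA

k_p = μ_pC_ox · (W/L) = 6.248 mA/V².
V_ov = V_SG − |V_tp| = 3.26 − 1.2 = 2.06 V.
Since V_SD = 4.63 V ≥ V_ov = 2.06 V, the device is in saturation.
I_D = ½ k_p V_ov² (1 + λ V_SD) = 0.5 × 6.248 × 2.06² × (1 + 0.11 × 4.63) = 20 mA.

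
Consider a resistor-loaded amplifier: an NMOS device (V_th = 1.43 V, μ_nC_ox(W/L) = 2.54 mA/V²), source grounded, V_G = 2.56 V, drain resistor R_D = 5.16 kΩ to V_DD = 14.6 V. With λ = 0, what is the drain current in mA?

I_D = 1.62 mA

V_GS = V_G = 2.56 V, so V_ov = 2.56 − 1.43 = 1.13 V.
Assume saturation: I_D = ½ k_n V_ov² = 0.5 × 2.54 × 1.13² = 1.62 mA, giving V_DS = V_DD − I_D R_D = 14.6 − 1.62 × 5.16 = 6.23 V.
V_DS = 6.23 V ≥ V_ov = 1.13 V, confirming saturation.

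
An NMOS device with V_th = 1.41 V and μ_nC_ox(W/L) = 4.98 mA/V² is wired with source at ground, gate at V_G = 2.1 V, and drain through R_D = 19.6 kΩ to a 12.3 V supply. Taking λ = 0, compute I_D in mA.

I_D = 0.617 mA

V_GS = V_G = 2.1 V, so V_ov = 2.1 − 1.41 = 0.69 V.
Assume saturation: I_D = ½ k_n V_ov² = 0.5 × 4.98 × 0.69² = 1.19 mA, giving V_DS = V_DD − I_D R_D = 12.3 − 1.19 × 19.6 = -10.9 V.
But -10.9 V < V_ov = 0.69 V, so the device is actually in triode.
In triode I_D = k_n[V_ov V_DS − ½ V_DS²] and I_D = (V_DD − V_DS)/R_D. Equating: 48.8 V_DS² − 68.35 V_DS + 12.3 = 0, giving V_DS = 0.212 V (the root below V_ov).
I_D = (12.3 − 0.212) / 19.6 = 0.617 mA.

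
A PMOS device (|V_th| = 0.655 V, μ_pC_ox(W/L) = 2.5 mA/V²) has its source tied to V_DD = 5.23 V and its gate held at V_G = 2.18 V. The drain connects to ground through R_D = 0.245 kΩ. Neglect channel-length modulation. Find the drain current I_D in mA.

I_D = 7.17 mA

V_SG = V_DD − V_G = 5.23 − 2.18 = 3.05 V, so V_ov = 3.05 − 0.655 = 2.4 V.
Assume saturation: I_D = ½ k_p V_ov² = 0.5 × 2.5 × 2.4² = 7.17 mA, giving V_SD = V_DD − I_D R_D = 5.23 − 7.17 × 0.245 = 3.47 V.
V_SD = 3.47 V ≥ V_ov = 2.4 V, confirming saturation.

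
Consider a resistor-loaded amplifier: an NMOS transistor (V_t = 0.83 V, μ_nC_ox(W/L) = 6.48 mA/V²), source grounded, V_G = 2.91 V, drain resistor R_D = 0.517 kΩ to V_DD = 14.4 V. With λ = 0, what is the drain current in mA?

V_GS = V_G = 2.91 V, so V_ov = 2.91 − 0.83 = 2.08 V.
Assume saturation: I_D = ½ k_n V_ov² = 0.5 × 6.48 × 2.08² = 14 mA, giving V_DS = V_DD − I_D R_D = 14.4 − 14 × 0.517 = 7.15 V.
V_DS = 7.15 V ≥ V_ov = 2.08 V, confirming saturation.

I_D = 14.0 mA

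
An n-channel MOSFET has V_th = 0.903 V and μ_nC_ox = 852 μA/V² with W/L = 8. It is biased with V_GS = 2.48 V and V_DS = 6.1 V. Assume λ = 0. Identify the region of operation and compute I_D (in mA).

k_n = μ_nC_ox · (W/L) = 6.816 mA/V².
V_ov = V_GS − V_th = 2.48 − 0.903 = 1.58 V.
Since V_DS = 6.1 V ≥ V_ov = 1.58 V, the device is in saturation.
I_D = ½ k_n V_ov² = 0.5 × 6.816 × 1.58² = 8.48 mA.

Saturation; I_D = 8.48 mA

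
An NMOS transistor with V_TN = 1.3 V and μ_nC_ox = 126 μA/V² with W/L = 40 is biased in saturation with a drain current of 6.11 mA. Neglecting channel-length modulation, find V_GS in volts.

V_GS = 2.86 V

k_n = μ_nC_ox · (W/L) = 5.04 mA/V².
In saturation I_D = ½ k_n (V_GS − V_TN)², so V_GS − V_TN = √(2 I_D / k_n) = √(2 × 6.11 / 5.04) = 1.56 V.
V_GS = 1.3 + 1.56 = 2.86 V.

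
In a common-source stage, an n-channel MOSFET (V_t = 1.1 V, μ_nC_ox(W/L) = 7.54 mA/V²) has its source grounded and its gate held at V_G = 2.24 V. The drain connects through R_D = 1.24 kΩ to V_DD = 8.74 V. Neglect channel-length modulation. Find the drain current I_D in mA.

I_D = 4.90 mA

V_GS = V_G = 2.24 V, so V_ov = 2.24 − 1.1 = 1.14 V.
Assume saturation: I_D = ½ k_n V_ov² = 0.5 × 7.54 × 1.14² = 4.9 mA, giving V_DS = V_DD − I_D R_D = 8.74 − 4.9 × 1.24 = 2.66 V.
V_DS = 2.66 V ≥ V_ov = 1.14 V, confirming saturation.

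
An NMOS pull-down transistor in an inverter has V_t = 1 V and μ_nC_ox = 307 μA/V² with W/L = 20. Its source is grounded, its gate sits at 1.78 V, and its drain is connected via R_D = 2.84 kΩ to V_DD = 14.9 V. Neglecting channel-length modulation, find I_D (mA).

V_GS = V_G = 1.78 V, so V_ov = 1.78 − 1 = 0.78 V.
k_n = μ_nC_ox · (W/L) = 6.14 mA/V².
Assume saturation: I_D = ½ k_n V_ov² = 0.5 × 6.14 × 0.78² = 1.87 mA, giving V_DS = V_DD − I_D R_D = 14.9 − 1.87 × 2.84 = 9.6 V.
V_DS = 9.6 V ≥ V_ov = 0.78 V, confirming saturation.

I_D = 1.87 mA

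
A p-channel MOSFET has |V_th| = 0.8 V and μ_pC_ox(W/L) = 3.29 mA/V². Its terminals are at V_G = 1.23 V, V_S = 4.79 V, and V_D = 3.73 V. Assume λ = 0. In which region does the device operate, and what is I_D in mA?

V_SG = V_S − V_G = 4.79 − 1.23 = 3.56 V; V_SD = V_S − V_D = 4.79 − 3.73 = 1.06 V.
V_ov = V_SG − |V_th| = 3.56 − 0.8 = 2.76 V.
Since V_SD = 1.06 V < V_ov = 2.76 V, the device is in the triode region.
I_D = k_p [V_ov · V_SD − ½ V_SD²] = 3.29 × [2.76 × 1.06 − 0.5 × 1.06²] = 7.78 mA.

Triode; I_D = 7.78 mA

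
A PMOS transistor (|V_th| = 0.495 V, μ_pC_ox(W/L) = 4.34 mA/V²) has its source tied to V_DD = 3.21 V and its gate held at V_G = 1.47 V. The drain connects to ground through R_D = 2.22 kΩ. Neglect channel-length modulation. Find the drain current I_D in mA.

V_SG = V_DD − V_G = 3.21 − 1.47 = 1.74 V, so V_ov = 1.74 − 0.495 = 1.25 V.
Assume saturation: I_D = ½ k_p V_ov² = 0.5 × 4.34 × 1.25² = 3.36 mA, giving V_SD = V_DD − I_D R_D = 3.21 − 3.36 × 2.22 = -4.26 V.
But -4.26 V < V_ov = 1.25 V, so the device is actually in triode.
In triode I_D = k_p[V_ov V_SD − ½ V_SD²] and I_D = (V_DD − V_SD)/R_D. Equating: 4.82 V_SD² − 13 V_SD + 3.21 = 0, giving V_SD = 0.275 V (the root below V_ov).
I_D = (3.21 − 0.275) / 2.22 = 1.32 mA.

I_D = 1.32 mA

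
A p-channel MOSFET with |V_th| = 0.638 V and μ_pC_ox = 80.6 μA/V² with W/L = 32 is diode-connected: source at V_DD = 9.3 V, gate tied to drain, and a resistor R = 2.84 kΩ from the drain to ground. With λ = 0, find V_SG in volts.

With gate tied to drain, V_SG = V_SD ≥ V_SG − |V_th|, so the device is in saturation.
k_p = μ_pC_ox · (W/L) = 2.579 mA/V².
KCL at the drain: ½ k_p (V_SG − |V_th|)² = (V_DD − V_SG)/R.
Let x = V_SG − 0.638. Then 3.66 x² + x − 8.662 = 0, giving x = 1.41 V (positive root), so V_SG = 2.05 V.
I_D = (V_DD − V_SG)/R = (9.3 − 2.05) / 2.84 = 2.55 mA.

V_SG = 2.05 V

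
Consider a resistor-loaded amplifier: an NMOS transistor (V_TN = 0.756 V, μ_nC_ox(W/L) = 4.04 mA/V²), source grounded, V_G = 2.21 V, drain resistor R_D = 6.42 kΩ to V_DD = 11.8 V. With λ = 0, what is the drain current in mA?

V_GS = V_G = 2.21 V, so V_ov = 2.21 − 0.756 = 1.45 V.
Assume saturation: I_D = ½ k_n V_ov² = 0.5 × 4.04 × 1.45² = 4.27 mA, giving V_DS = V_DD − I_D R_D = 11.8 − 4.27 × 6.42 = -15.6 V.
But -15.6 V < V_ov = 1.45 V, so the device is actually in triode.
In triode I_D = k_n[V_ov V_DS − ½ V_DS²] and I_D = (V_DD − V_DS)/R_D. Equating: 13 V_DS² − 38.71 V_DS + 11.8 = 0, giving V_DS = 0.345 V (the root below V_ov).
I_D = (11.8 − 0.345) / 6.42 = 1.78 mA.

I_D = 1.78 mA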